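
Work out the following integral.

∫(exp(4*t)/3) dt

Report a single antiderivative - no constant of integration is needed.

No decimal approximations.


Answer: exp(4*t)/12.


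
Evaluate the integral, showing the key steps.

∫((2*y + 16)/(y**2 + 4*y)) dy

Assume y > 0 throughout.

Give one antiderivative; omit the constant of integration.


Step 1. Decompose ∫((2*y + 16)/(y**2 + 4*y)) dy by partial fractions, (2*y + 16)/(y**2 + 4*y) = -2/(y + 4) + 4/y: now ∫(4/y) dy + ∫(-2/(y + 4)) dy.
Step 2. Evaluate the standard form [assuming y > 0]: now 4*log(y) + ∫(-2/(y + 4)) dy.
Step 3. Evaluate the standard form [assuming y > -4]: now 4*log(y) - 2*log(y + 4).
Answer: 4*log(y) - 2*log(y + 4).


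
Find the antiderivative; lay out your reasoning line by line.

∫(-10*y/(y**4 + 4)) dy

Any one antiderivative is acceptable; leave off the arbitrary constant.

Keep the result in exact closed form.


Step 1. Substitute u = y**2, turning ∫(-10*y/(y**4 + 4)) dy into ∫(-5/(u**2 + 4)) du: now ∫(-5/(u**2 + 4)) du.
Step 2. Evaluate the standard form: now -5*atan(u/2)/2.
Step 3. Substitute back u = y**2: now -5*atan(y**2/2)/2.
Answer: -5*atan(y**2/2)/2.


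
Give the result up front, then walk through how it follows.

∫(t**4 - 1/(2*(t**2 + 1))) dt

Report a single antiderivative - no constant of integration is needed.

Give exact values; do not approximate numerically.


The answer is t**5/5 - atan(t)/2.
Step 1. Rewrite: now ∫(t**4) dt + ∫(-1/(2*(t**2 + 1))) dt.
Step 2. Evaluate the standard form: now t**5/5 + ∫(-1/(2*(t**2 + 1))) dt.
Step 3. Evaluate the standard form: now t**5/5 - atan(t)/2.
Answer: t**5/5 - atan(t)/2.


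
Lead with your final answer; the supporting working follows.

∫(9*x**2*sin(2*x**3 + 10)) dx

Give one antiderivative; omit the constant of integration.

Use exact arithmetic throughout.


The answer is -3*cos(2*x**3 + 10)/2.
Step 1. Substitute u = x**3 + 5, turning ∫(9*x**2*sin(2*x**3 + 10)) dx into ∫(3*sin(2*u)) du: now ∫(3*sin(2*u)) du.
Step 2. Evaluate the standard form: now -3*cos(2*u)/2.
Step 3. Substitute back u = x**3 + 5: now -3*cos(2*x**3 + 10)/2.
Answer: -3*cos(2*x**3 + 10)/2.


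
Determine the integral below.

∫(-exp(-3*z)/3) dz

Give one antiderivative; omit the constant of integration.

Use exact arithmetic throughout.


Answer: exp(-3*z)/9.


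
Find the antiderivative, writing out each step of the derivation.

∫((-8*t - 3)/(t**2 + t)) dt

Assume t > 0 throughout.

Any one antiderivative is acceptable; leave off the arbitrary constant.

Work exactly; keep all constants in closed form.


Step 1. Decompose ∫((-8*t - 3)/(t**2 + t)) dt by partial fractions, (-8*t - 3)/(t**2 + t) = -5/(t + 1) - 3/t: now ∫(-3/t) dt + ∫(-5/(t + 1)) dt.
Step 2. Evaluate the standard form [assuming t > 0]: now -3*log(t) + ∫(-5/(t + 1)) dt.
Step 3. Evaluate the standard form [assuming t > -1]: now -3*log(t) - 5*log(t + 1).
Answer: -3*log(t) - 5*log(t + 1).


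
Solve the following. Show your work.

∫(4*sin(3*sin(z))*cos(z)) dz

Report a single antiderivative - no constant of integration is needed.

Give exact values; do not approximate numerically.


Step 1. Substitute u = sin(z), turning ∫(4*sin(3*sin(z))*cos(z)) dz into ∫(4*sin(3*u)) du: now ∫(4*sin(3*u)) du.
Step 2. Evaluate the standard form: now -4*cos(3*u)/3.
Step 3. Substitute back u = sin(z): now -4*cos(3*sin(z))/3.
Answer: -4*cos(3*sin(z))/3.


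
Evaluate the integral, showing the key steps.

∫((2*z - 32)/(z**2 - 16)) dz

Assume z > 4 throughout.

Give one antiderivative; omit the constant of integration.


Step 1. Decompose ∫((2*z - 32)/(z**2 - 16)) dz by partial fractions, (2*z - 32)/(z**2 - 16) = 5/(z + 4) - 3/(z - 4): now ∫(-3/(z - 4)) dz + ∫(5/(z + 4)) dz.
Step 2. Evaluate the standard form [assuming z > 4]: now -3*log(z - 4) + ∫(5/(z + 4)) dz.
Step 3. Evaluate the standard form [assuming z > -4]: now -3*log(z - 4) + 5*log(z + 4).
Answer: -3*log(z - 4) + 5*log(z + 4).


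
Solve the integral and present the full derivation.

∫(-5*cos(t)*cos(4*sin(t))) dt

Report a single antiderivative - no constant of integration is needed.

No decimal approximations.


Step 1. Substitute u = sin(t), turning ∫(-5*cos(t)*cos(4*sin(t))) dt into ∫(-5*cos(4*u)) du: now ∫(-5*cos(4*u)) du.
Step 2. Evaluate the standard form: now -5*sin(4*u)/4.
Step 3. Substitute back u = sin(t): now -5*sin(4*sin(t))/4.
Answer: -5*sin(4*sin(t))/4.


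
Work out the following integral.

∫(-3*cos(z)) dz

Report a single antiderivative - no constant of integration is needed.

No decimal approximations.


Answer: -3*sin(z).


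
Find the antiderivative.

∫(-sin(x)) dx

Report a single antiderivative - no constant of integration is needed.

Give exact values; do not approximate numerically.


Answer: cos(x).


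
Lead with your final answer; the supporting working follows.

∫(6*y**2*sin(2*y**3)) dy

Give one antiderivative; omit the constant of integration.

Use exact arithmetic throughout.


The answer is -cos(2*y**3).
Step 1. Substitute u = y**3, turning ∫(6*y**2*sin(2*y**3)) dy into ∫(2*sin(2*u)) du: now ∫(2*sin(2*u)) du.
Step 2. Evaluate the standard form: now -cos(2*u).
Step 3. Substitute back u = y**3: now -cos(2*y**3).
Answer: -cos(2*y**3).


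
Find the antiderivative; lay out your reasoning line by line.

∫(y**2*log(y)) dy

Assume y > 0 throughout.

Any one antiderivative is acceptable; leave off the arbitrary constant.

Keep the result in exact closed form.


Step 1. Integrate ∫(y**2*log(y)) dy by parts with u = log(y), dv = (y**2) dy, so v = y**3/3 [assuming y > 0]: now y**3*log(y)/3 + ∫(-y**2/3) dy.
Step 2. Evaluate the standard form: now y**3*log(y)/3 - y**3/9.
Answer: y**3*log(y)/3 - y**3/9.


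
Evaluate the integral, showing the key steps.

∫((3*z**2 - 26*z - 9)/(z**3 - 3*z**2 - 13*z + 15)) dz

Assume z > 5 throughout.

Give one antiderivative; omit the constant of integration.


Step 1. Decompose ∫((3*z**2 - 26*z - 9)/(z**3 - 3*z**2 - 13*z + 15)) dz by partial fractions, (3*z**2 - 26*z - 9)/(z**3 - 3*z**2 - 13*z + 15) = 3/(z + 3) + 2/(z - 1) - 2/(z - 5): now ∫(-2/(z - 5)) dz + ∫(2/(z - 1)) dz + ∫(3/(z + 3)) dz.
Step 2. Evaluate the standard form [assuming z > 5]: now -2*log(z - 5) + ∫(2/(z - 1)) dz + ∫(3/(z + 3)) dz.
Step 3. Evaluate the standard form [assuming z > 1]: now -2*log(z - 5) + 2*log(z - 1) + ∫(3/(z + 3)) dz.
Step 4. Evaluate the standard form [assuming z > -3]: now -2*log(z - 5) + 2*log(z - 1) + 3*log(z + 3).
Answer: -2*log(z - 5) + 2*log(z - 1) + 3*log(z + 3).


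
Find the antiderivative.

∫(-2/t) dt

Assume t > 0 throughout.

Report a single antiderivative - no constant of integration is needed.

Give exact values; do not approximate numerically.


Answer: -2*log(t).


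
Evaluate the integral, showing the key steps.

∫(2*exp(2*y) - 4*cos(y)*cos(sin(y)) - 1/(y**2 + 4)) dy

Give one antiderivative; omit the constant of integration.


Step 1. Rewrite: now ∫(-4*cos(y)*cos(sin(y))) dy + ∫(-1/(y**2 + 4)) dy + ∫(2*exp(2*y)) dy.
Step 2. Evaluate the standard form: now -atan(y/2)/2 + ∫(-4*cos(y)*cos(sin(y))) dy + ∫(2*exp(2*y)) dy.
Step 3. Substitute u = sin(y), turning ∫(-4*cos(y)*cos(sin(y))) dy into ∫(-4*cos(u)) du: now -atan(y/2)/2 + ∫(2*exp(2*y)) dy + ∫(-4*cos(u)) du.
Step 4. Evaluate the standard form: now -4*sin(u) - atan(y/2)/2 + ∫(2*exp(2*y)) dy.
Step 5. Substitute back u = sin(y): now -4*sin(sin(y)) - atan(y/2)/2 + ∫(2*exp(2*y)) dy.
Step 6. Evaluate the standard form: now exp(2*y) - 4*sin(sin(y)) - atan(y/2)/2.
Answer: exp(2*y) - 4*sin(sin(y)) - atan(y/2)/2.


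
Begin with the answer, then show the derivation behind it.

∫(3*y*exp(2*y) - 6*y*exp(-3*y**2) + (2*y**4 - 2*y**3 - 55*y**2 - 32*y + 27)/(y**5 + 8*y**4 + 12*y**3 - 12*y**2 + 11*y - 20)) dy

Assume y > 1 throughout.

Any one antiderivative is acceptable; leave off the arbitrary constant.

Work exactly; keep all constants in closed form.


The answer is 3*y*exp(2*y)/2 - 3*exp(2*y)/4 - log(y - 1) + log(y + 4) + 2*log(y + 5) - 3*atan(y) + exp(-3*y**2).
Step 1. Rewrite: now ∫(3*y*exp(2*y)) dy + ∫(-6*y*exp(-3*y**2)) dy + ∫((2*y**4 - 2*y**3 - 55*y**2 - 32*y + 27)/(y**5 + 8*y**4 + 12*y**3 - 12*y**2 + 11*y - 20)) dy.
Step 2. Substitute u = y**2, turning ∫(-6*y*exp(-3*y**2)) dy into ∫(-3*exp(-3*u)) du: now ∫(3*y*exp(2*y)) dy + ∫((2*y**4 - 2*y**3 - 55*y**2 - 32*y + 27)/(y**5 + 8*y**4 + 12*y**3 - 12*y**2 + 11*y - 20)) dy + ∫(-3*exp(-3*u)) du.
Step 3. Evaluate the standard form: now ∫(3*y*exp(2*y)) dy + ∫((2*y**4 - 2*y**3 - 55*y**2 - 32*y + 27)/(y**5 + 8*y**4 + 12*y**3 - 12*y**2 + 11*y - 20)) dy + exp(-3*u).
Step 4. Substitute back u = y**2: now ∫(3*y*exp(2*y)) dy + ∫((2*y**4 - 2*y**3 - 55*y**2 - 32*y + 27)/(y**5 + 8*y**4 + 12*y**3 - 12*y**2 + 11*y - 20)) dy + exp(-3*y**2).
Step 5. Decompose ∫((2*y**4 - 2*y**3 - 55*y**2 - 32*y + 27)/(y**5 + 8*y**4 + 12*y**3 - 12*y**2 + 11*y - 20)) dy by partial fractions, (2*y**4 - 2*y**3 - 55*y**2 - 32*y + 27)/(y**5 + 8*y**4 + 12*y**3 - 12*y**2 + 11*y - 20) = -3/(y**2 + 1) + 2/(y + 5) + 1/(y + 4) - 1/(y - 1): now ∫(3*y*exp(2*y)) dy + ∫(-1/(y - 1)) dy + ∫(1/(y + 4)) dy + ∫(2/(y + 5)) dy + ∫(-3/(y**2 + 1)) dy + exp(-3*y**2).
Step 6. Evaluate the standard form [assuming y > 1]: now -log(y - 1) + ∫(3*y*exp(2*y)) dy + ∫(1/(y + 4)) dy + ∫(2/(y + 5)) dy + ∫(-3/(y**2 + 1)) dy + exp(-3*y**2).
Step 7. Evaluate the standard form [assuming y > -4]: now -log(y - 1) + log(y + 4) + ∫(3*y*exp(2*y)) dy + ∫(2/(y + 5)) dy + ∫(-3/(y**2 + 1)) dy + exp(-3*y**2).
Step 8. Evaluate the standard form [assuming y > -5]: now -log(y - 1) + log(y + 4) + 2*log(y + 5) + ∫(3*y*exp(2*y)) dy + ∫(-3/(y**2 + 1)) dy + exp(-3*y**2).
Step 9. Evaluate the standard form: now -log(y - 1) + log(y + 4) + 2*log(y + 5) - 3*atan(y) + ∫(3*y*exp(2*y)) dy + exp(-3*y**2).
Step 10. Integrate ∫(3*y*exp(2*y)) dy by parts with u = y, dv = (3*exp(2*y)) dy, so v = 3*exp(2*y)/2: now 3*y*exp(2*y)/2 - log(y - 1) + log(y + 4) + 2*log(y + 5) - 3*atan(y) + ∫(-3*exp(2*y)/2) dy + exp(-3*y**2).
Step 11. Evaluate the standard form: now 3*y*exp(2*y)/2 - 3*exp(2*y)/4 - log(y - 1) + log(y + 4) + 2*log(y + 5) - 3*atan(y) + exp(-3*y**2).
Answer: 3*y*exp(2*y)/2 - 3*exp(2*y)/4 - log(y - 1) + log(y + 4) + 2*log(y + 5) - 3*atan(y) + exp(-3*y**2).


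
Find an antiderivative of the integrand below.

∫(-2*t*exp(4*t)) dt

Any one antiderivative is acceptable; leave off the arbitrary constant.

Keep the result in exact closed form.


Answer: -t*exp(4*t)/2 + exp(4*t)/8.


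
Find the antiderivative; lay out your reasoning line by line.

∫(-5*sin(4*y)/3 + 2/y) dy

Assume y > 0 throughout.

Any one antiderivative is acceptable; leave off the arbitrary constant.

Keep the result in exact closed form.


Step 1. Rewrite: now ∫(2/y) dy + ∫(-5*sin(4*y)/3) dy.
Step 2. Evaluate the standard form [assuming y > 0]: now 2*log(y) + ∫(-5*sin(4*y)/3) dy.
Step 3. Evaluate the standard form: now 2*log(y) + 5*cos(4*y)/12.
Answer: 2*log(y) + 5*cos(4*y)/12.


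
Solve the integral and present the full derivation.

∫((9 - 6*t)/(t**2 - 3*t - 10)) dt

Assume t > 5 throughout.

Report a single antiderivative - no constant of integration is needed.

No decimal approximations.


Step 1. Decompose ∫((9 - 6*t)/(t**2 - 3*t - 10)) dt by partial fractions, (9 - 6*t)/(t**2 - 3*t - 10) = -3/(t + 2) - 3/(t - 5): now ∫(-3/(t - 5)) dt + ∫(-3/(t + 2)) dt.
Step 2. Evaluate the standard form [assuming t > -2]: now -3*log(t + 2) + ∫(-3/(t - 5)) dt.
Step 3. Evaluate the standard form [assuming t > 5]: now -3*log(t - 5) - 3*log(t + 2).
Answer: -3*log(t - 5) - 3*log(t + 2).


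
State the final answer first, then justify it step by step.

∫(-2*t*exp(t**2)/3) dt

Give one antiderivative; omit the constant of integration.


The answer is -exp(t**2)/3.
Step 1. Substitute u = t**2, turning ∫(-2*t*exp(t**2)/3) dt into ∫(-exp(u)/3) du: now ∫(-exp(u)/3) du.
Step 2. Evaluate the standard form: now -exp(u)/3.
Step 3. Substitute back u = t**2: now -exp(t**2)/3.
Answer: -exp(t**2)/3.


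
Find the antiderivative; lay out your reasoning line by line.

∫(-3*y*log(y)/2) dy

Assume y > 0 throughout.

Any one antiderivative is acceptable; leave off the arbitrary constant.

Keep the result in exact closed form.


Step 1. Integrate ∫(-3*y*log(y)/2) dy by parts with u = log(y), dv = (-3*y/2) dy, so v = -3*y**2/4 [assuming y > 0]: now -3*y**2*log(y)/4 + ∫(3*y/4) dy.
Step 2. Evaluate the standard form: now -3*y**2*log(y)/4 + 3*y**2/8.
Answer: -3*y**2*log(y)/4 + 3*y**2/8.


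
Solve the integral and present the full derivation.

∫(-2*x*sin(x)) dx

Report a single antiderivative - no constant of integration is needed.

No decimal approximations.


Step 1. Integrate ∫(-2*x*sin(x)) dx by parts with u = x, dv = (-2*sin(x)) dx, so v = 2*cos(x): now 2*x*cos(x) + ∫(-2*cos(x)) dx.
Step 2. Evaluate the standard form: now 2*x*cos(x) - 2*sin(x).
Answer: 2*x*cos(x) - 2*sin(x).


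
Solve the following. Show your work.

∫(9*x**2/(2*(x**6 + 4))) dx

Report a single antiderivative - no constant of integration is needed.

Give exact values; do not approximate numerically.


Step 1. Substitute u = x**3, turning ∫(9*x**2/(2*(x**6 + 4))) dx into ∫(3/(2*(u**2 + 4))) du: now ∫(3/(2*(u**2 + 4))) du.
Step 2. Evaluate the standard form: now 3*atan(u/2)/4.
Step 3. Substitute back u = x**3: now 3*atan(x**3/2)/4.
Answer: 3*atan(x**3/2)/4.


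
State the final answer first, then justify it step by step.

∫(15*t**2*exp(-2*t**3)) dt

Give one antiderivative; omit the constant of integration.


The answer is -5*exp(-2*t**3)/2.
Step 1. Substitute u = t**3, turning ∫(15*t**2*exp(-2*t**3)) dt into ∫(5*exp(-2*u)) du: now ∫(5*exp(-2*u)) du.
Step 2. Evaluate the standard form: now -5*exp(-2*u)/2.
Step 3. Substitute back u = t**3: now -5*exp(-2*t**3)/2.
Answer: -5*exp(-2*t**3)/2.


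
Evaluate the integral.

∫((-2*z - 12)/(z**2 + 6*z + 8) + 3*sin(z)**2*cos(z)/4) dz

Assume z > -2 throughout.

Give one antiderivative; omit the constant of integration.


Answer: -4*log(z + 2) + 2*log(z + 4) + sin(z)**3/4.


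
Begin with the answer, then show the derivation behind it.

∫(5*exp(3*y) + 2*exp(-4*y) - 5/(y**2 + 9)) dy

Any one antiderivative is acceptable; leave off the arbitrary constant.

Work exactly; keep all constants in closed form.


The answer is 5*exp(3*y)/3 - 5*atan(y/3)/3 - exp(-4*y)/2.
Step 1. Rewrite: now ∫(-5/(y**2 + 9)) dy + ∫(2*exp(-4*y)) dy + ∫(5*exp(3*y)) dy.
Step 2. Evaluate the standard form: now -5*atan(y/3)/3 + ∫(2*exp(-4*y)) dy + ∫(5*exp(3*y)) dy.
Step 3. Evaluate the standard form: now -5*atan(y/3)/3 + ∫(5*exp(3*y)) dy - exp(-4*y)/2.
Step 4. Evaluate the standard form: now 5*exp(3*y)/3 - 5*atan(y/3)/3 - exp(-4*y)/2.
Answer: 5*exp(3*y)/3 - 5*atan(y/3)/3 - exp(-4*y)/2.


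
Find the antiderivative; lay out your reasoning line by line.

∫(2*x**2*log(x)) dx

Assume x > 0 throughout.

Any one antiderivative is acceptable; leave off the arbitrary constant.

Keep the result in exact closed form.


Step 1. Integrate ∫(2*x**2*log(x)) dx by parts with u = log(x), dv = (2*x**2) dx, so v = 2*x**3/3 [assuming x > 0]: now 2*x**3*log(x)/3 + ∫(-2*x**2/3) dx.
Step 2. Evaluate the standard form: now 2*x**3*log(x)/3 - 2*x**3/9.
Answer: 2*x**3*log(x)/3 - 2*x**3/9.


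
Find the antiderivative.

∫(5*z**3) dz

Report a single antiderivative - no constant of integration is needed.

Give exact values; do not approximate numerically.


Answer: 5*z**4/4.


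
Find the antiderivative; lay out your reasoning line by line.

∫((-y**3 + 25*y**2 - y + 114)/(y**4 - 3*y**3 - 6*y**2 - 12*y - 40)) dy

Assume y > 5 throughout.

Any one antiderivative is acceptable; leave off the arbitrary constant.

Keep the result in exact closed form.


Step 1. Decompose ∫((-y**3 + 25*y**2 - y + 114)/(y**4 - 3*y**3 - 6*y**2 - 12*y - 40)) dy by partial fractions, (-y**3 + 25*y**2 - y + 114)/(y**4 - 3*y**3 - 6*y**2 - 12*y - 40) = -1/(y**2 + 4) - 4/(y + 2) + 3/(y - 5): now ∫(3/(y - 5)) dy + ∫(-4/(y + 2)) dy + ∫(-1/(y**2 + 4)) dy.
Step 2. Evaluate the standard form [assuming y > -2]: now -4*log(y + 2) + ∫(3/(y - 5)) dy + ∫(-1/(y**2 + 4)) dy.
Step 3. Evaluate the standard form [assuming y > 5]: now 3*log(y - 5) - 4*log(y + 2) + ∫(-1/(y**2 + 4)) dy.
Step 4. Evaluate the standard form: now 3*log(y - 5) - 4*log(y + 2) - atan(y/2)/2.
Answer: 3*log(y - 5) - 4*log(y + 2) - atan(y/2)/2.


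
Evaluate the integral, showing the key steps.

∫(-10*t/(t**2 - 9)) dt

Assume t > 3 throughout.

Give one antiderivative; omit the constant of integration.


Step 1. Decompose ∫(-10*t/(t**2 - 9)) dt by partial fractions, -10*t/(t**2 - 9) = -5/(t + 3) - 5/(t - 3): now ∫(-5/(t - 3)) dt + ∫(-5/(t + 3)) dt.
Step 2. Evaluate the standard form [assuming t > 3]: now -5*log(t - 3) + ∫(-5/(t + 3)) dt.
Step 3. Evaluate the standard form [assuming t > -3]: now -5*log(t - 3) - 5*log(t + 3).
Answer: -5*log(t - 3) - 5*log(t + 3).


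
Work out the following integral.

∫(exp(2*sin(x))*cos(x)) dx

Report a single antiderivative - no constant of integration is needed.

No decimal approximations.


Answer: exp(2*sin(x))/2.


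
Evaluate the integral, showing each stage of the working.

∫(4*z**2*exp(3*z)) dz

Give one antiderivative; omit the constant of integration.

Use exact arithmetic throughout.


Step 1. Integrate ∫(4*z**2*exp(3*z)) dz by parts with u = z**2, dv = (4*exp(3*z)) dz, so v = 4*exp(3*z)/3: now 4*z**2*exp(3*z)/3 + ∫(-8*z*exp(3*z)/3) dz.
Step 2. Integrate ∫(-8*z*exp(3*z)/3) dz by parts with u = z, dv = (-8*exp(3*z)/3) dz, so v = -8*exp(3*z)/9: now 4*z**2*exp(3*z)/3 - 8*z*exp(3*z)/9 + ∫(8*exp(3*z)/9) dz.
Step 3. Evaluate the standard form: now 4*z**2*exp(3*z)/3 - 8*z*exp(3*z)/9 + 8*exp(3*z)/27.
Answer: 4*z**2*exp(3*z)/3 - 8*z*exp(3*z)/9 + 8*exp(3*z)/27.


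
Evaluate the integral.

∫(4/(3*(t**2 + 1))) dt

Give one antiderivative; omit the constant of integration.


Answer: 4*atan(t)/3.


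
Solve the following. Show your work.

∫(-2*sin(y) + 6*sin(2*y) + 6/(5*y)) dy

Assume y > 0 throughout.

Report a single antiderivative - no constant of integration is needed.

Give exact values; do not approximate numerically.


Step 1. Rewrite: now ∫(6/(5*y)) dy + ∫(-2*sin(y)) dy + ∫(6*sin(2*y)) dy.
Step 2. Evaluate the standard form: now 2*cos(y) + ∫(6/(5*y)) dy + ∫(6*sin(2*y)) dy.
Step 3. Evaluate the standard form: now 2*cos(y) - 3*cos(2*y) + ∫(6/(5*y)) dy.
Step 4. Evaluate the standard form [assuming y > 0]: now 6*log(y)/5 + 2*cos(y) - 3*cos(2*y).
Answer: 6*log(y)/5 + 2*cos(y) - 3*cos(2*y).


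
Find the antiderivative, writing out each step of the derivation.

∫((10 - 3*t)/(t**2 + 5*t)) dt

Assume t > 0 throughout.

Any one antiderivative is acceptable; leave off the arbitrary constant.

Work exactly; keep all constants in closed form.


Step 1. Decompose ∫((10 - 3*t)/(t**2 + 5*t)) dt by partial fractions, (10 - 3*t)/(t**2 + 5*t) = -5/(t + 5) + 2/t: now ∫(2/t) dt + ∫(-5/(t + 5)) dt.
Step 2. Evaluate the standard form [assuming t > -5]: now -5*log(t + 5) + ∫(2/t) dt.
Step 3. Evaluate the standard form [assuming t > 0]: now 2*log(t) - 5*log(t + 5).
Answer: 2*log(t) - 5*log(t + 5).


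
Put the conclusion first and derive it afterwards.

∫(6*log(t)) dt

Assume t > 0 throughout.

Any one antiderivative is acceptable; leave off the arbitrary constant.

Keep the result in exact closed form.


The answer is 6*t*log(t) - 6*t.
Step 1. Integrate ∫(6*log(t)) dt by parts with u = log(t), dv = (6) dt, so v = 6*t [assuming t > 0]: now 6*t*log(t) + ∫(-6) dt.
Step 2. Evaluate the standard form: now 6*t*log(t) - 6*t.
Answer: 6*t*log(t) - 6*t.


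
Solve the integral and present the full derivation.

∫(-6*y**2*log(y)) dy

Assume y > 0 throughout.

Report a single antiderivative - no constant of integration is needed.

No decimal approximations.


Step 1. Integrate ∫(-6*y**2*log(y)) dy by parts with u = log(y), dv = (-6*y**2) dy, so v = -2*y**3 [assuming y > 0]: now -2*y**3*log(y) + ∫(2*y**2) dy.
Step 2. Evaluate the standard form: now -2*y**3*log(y) + 2*y**3/3.
Answer: -2*y**3*log(y) + 2*y**3/3.


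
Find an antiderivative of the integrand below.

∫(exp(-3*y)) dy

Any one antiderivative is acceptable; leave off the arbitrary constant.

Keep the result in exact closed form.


Answer: -exp(-3*y)/3.


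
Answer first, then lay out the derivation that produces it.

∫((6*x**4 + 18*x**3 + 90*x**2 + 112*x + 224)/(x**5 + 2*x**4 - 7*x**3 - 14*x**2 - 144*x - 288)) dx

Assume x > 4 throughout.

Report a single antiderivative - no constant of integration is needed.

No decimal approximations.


The answer is 4*log(x - 4) - 2*log(x + 2) + 4*log(x + 4) + 2*atan(x/3)/3.
Step 1. Decompose ∫((6*x**4 + 18*x**3 + 90*x**2 + 112*x + 224)/(x**5 + 2*x**4 - 7*x**3 - 14*x**2 - 144*x - 288)) dx by partial fractions, (6*x**4 + 18*x**3 + 90*x**2 + 112*x + 224)/(x**5 + 2*x**4 - 7*x**3 - 14*x**2 - 144*x - 288) = 2/(x**2 + 9) + 4/(x + 4) - 2/(x + 2) + 4/(x - 4): now ∫(4/(x - 4)) dx + ∫(-2/(x + 2)) dx + ∫(4/(x + 4)) dx + ∫(2/(x**2 + 9)) dx.
Step 2. Evaluate the standard form [assuming x > -2]: now -2*log(x + 2) + ∫(4/(x - 4)) dx + ∫(4/(x + 4)) dx + ∫(2/(x**2 + 9)) dx.
Step 3. Evaluate the standard form [assuming x > -4]: now -2*log(x + 2) + 4*log(x + 4) + ∫(4/(x - 4)) dx + ∫(2/(x**2 + 9)) dx.
Step 4. Evaluate the standard form [assuming x > 4]: now 4*log(x - 4) - 2*log(x + 2) + 4*log(x + 4) + ∫(2/(x**2 + 9)) dx.
Step 5. Evaluate the standard form: now 4*log(x - 4) - 2*log(x + 2) + 4*log(x + 4) + 2*atan(x/3)/3.
Answer: 4*log(x - 4) - 2*log(x + 2) + 4*log(x + 4) + 2*atan(x/3)/3.


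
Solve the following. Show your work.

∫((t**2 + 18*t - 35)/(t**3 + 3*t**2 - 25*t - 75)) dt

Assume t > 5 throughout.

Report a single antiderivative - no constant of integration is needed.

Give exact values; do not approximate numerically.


Step 1. Decompose ∫((t**2 + 18*t - 35)/(t**3 + 3*t**2 - 25*t - 75)) dt by partial fractions, (t**2 + 18*t - 35)/(t**3 + 3*t**2 - 25*t - 75) = -5/(t + 5) + 5/(t + 3) + 1/(t - 5): now ∫(1/(t - 5)) dt + ∫(5/(t + 3)) dt + ∫(-5/(t + 5)) dt.
Step 2. Evaluate the standard form [assuming t > -5]: now -5*log(t + 5) + ∫(1/(t - 5)) dt + ∫(5/(t + 3)) dt.
Step 3. Evaluate the standard form [assuming t > -3]: now 5*log(t + 3) - 5*log(t + 5) + ∫(1/(t - 5)) dt.
Step 4. Evaluate the standard form [assuming t > 5]: now log(t - 5) + 5*log(t + 3) - 5*log(t + 5).
Answer: log(t - 5) + 5*log(t + 3) - 5*log(t + 5).


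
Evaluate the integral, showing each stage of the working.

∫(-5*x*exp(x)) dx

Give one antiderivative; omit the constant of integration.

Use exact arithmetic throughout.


Step 1. Integrate ∫(-5*x*exp(x)) dx by parts with u = x, dv = (-5*exp(x)) dx, so v = -5*exp(x): now -5*x*exp(x) + ∫(5*exp(x)) dx.
Step 2. Evaluate the standard form: now -5*x*exp(x) + 5*exp(x).
Answer: -5*x*exp(x) + 5*exp(x).


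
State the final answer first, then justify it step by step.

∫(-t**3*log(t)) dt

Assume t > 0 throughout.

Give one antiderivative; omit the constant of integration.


The answer is -t**4*log(t)/4 + t**4/16.
Step 1. Integrate ∫(-t**3*log(t)) dt by parts with u = log(t), dv = (-t**3) dt, so v = -t**4/4 [assuming t > 0]: now -t**4*log(t)/4 + ∫(t**3/4) dt.
Step 2. Evaluate the standard form: now -t**4*log(t)/4 + t**4/16.
Answer: -t**4*log(t)/4 + t**4/16.


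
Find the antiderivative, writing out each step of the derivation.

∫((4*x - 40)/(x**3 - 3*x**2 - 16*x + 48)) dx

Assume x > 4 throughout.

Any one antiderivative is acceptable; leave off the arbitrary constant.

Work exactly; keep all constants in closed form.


Step 1. Decompose ∫((4*x - 40)/(x**3 - 3*x**2 - 16*x + 48)) dx by partial fractions, (4*x - 40)/(x**3 - 3*x**2 - 16*x + 48) = -1/(x + 4) + 4/(x - 3) - 3/(x - 4): now ∫(-3/(x - 4)) dx + ∫(4/(x - 3)) dx + ∫(-1/(x + 4)) dx.
Step 2. Evaluate the standard form [assuming x > 4]: now -3*log(x - 4) + ∫(4/(x - 3)) dx + ∫(-1/(x + 4)) dx.
Step 3. Evaluate the standard form [assuming x > -4]: now -3*log(x - 4) - log(x + 4) + ∫(4/(x - 3)) dx.
Step 4. Evaluate the standard form [assuming x > 3]: now -3*log(x - 4) + 4*log(x - 3) - log(x + 4).
Answer: -3*log(x - 4) + 4*log(x - 3) - log(x + 4).


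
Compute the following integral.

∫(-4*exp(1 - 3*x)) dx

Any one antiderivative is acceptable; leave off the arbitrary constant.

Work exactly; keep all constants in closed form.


Answer: 4*exp(1 - 3*x)/3.


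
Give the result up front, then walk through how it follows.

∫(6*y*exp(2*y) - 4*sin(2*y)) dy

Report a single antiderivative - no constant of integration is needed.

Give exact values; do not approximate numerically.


The answer is 3*y*exp(2*y) - 3*exp(2*y)/2 + 2*cos(2*y).
Step 1. Rewrite: now ∫(6*y*exp(2*y)) dy + ∫(-4*sin(2*y)) dy.
Step 2. Integrate ∫(6*y*exp(2*y)) dy by parts with u = y, dv = (6*exp(2*y)) dy, so v = 3*exp(2*y): now 3*y*exp(2*y) + ∫(-3*exp(2*y)) dy + ∫(-4*sin(2*y)) dy.
Step 3. Evaluate the standard form: now 3*y*exp(2*y) - 3*exp(2*y)/2 + ∫(-4*sin(2*y)) dy.
Step 4. Evaluate the standard form: now 3*y*exp(2*y) - 3*exp(2*y)/2 + 2*cos(2*y).
Answer: 3*y*exp(2*y) - 3*exp(2*y)/2 + 2*cos(2*y).


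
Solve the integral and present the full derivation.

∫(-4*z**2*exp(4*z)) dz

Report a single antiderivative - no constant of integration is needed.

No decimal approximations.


Step 1. Integrate ∫(-4*z**2*exp(4*z)) dz by parts with u = z**2, dv = (-4*exp(4*z)) dz, so v = -exp(4*z): now -z**2*exp(4*z) + ∫(2*z*exp(4*z)) dz.
Step 2. Integrate ∫(2*z*exp(4*z)) dz by parts with u = z, dv = (2*exp(4*z)) dz, so v = exp(4*z)/2: now -z**2*exp(4*z) + z*exp(4*z)/2 + ∫(-exp(4*z)/2) dz.
Step 3. Evaluate the standard form: now -z**2*exp(4*z) + z*exp(4*z)/2 - exp(4*z)/8.
Answer: -z**2*exp(4*z) + z*exp(4*z)/2 - exp(4*z)/8.


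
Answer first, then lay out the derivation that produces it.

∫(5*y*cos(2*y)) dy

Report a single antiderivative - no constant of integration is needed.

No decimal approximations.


The answer is 5*y*sin(2*y)/2 + 5*cos(2*y)/4.
Step 1. Integrate ∫(5*y*cos(2*y)) dy by parts with u = y, dv = (5*cos(2*y)) dy, so v = 5*sin(2*y)/2: now 5*y*sin(2*y)/2 + ∫(-5*sin(2*y)/2) dy.
Step 2. Evaluate the standard form: now 5*y*sin(2*y)/2 + 5*cos(2*y)/4.
Answer: 5*y*sin(2*y)/2 + 5*cos(2*y)/4.


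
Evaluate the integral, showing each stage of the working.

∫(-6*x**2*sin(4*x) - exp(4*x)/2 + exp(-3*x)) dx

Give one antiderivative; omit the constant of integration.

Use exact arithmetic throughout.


Step 1. Rewrite: now ∫(-6*x**2*sin(4*x)) dx + ∫(exp(-3*x)) dx + ∫(-exp(4*x)/2) dx.
Step 2. Evaluate the standard form: now ∫(-6*x**2*sin(4*x)) dx + ∫(-exp(4*x)/2) dx - exp(-3*x)/3.
Step 3. Evaluate the standard form: now -exp(4*x)/8 + ∫(-6*x**2*sin(4*x)) dx - exp(-3*x)/3.
Step 4. Integrate ∫(-6*x**2*sin(4*x)) dx by parts with u = x**2, dv = (-6*sin(4*x)) dx, so v = 3*cos(4*x)/2: now 3*x**2*cos(4*x)/2 - exp(4*x)/8 + ∫(-3*x*cos(4*x)) dx - exp(-3*x)/3.
Step 5. Integrate ∫(-3*x*cos(4*x)) dx by parts with u = x, dv = (-3*cos(4*x)) dx, so v = -3*sin(4*x)/4: now 3*x**2*cos(4*x)/2 - 3*x*sin(4*x)/4 - exp(4*x)/8 + ∫(3*sin(4*x)/4) dx - exp(-3*x)/3.
Step 6. Evaluate the standard form: now 3*x**2*cos(4*x)/2 - 3*x*sin(4*x)/4 - exp(4*x)/8 - 3*cos(4*x)/16 - exp(-3*x)/3.
Answer: 3*x**2*cos(4*x)/2 - 3*x*sin(4*x)/4 - exp(4*x)/8 - 3*cos(4*x)/16 - exp(-3*x)/3.


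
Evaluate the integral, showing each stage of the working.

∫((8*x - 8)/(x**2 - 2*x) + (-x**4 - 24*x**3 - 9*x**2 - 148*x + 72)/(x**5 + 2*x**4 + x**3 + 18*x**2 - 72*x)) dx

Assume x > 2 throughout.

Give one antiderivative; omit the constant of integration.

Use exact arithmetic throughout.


Step 1. Rewrite: now ∫((8*x - 8)/(x**2 - 2*x)) dx + ∫((-x**4 - 24*x**3 - 9*x**2 - 148*x + 72)/(x**5 + 2*x**4 + x**3 + 18*x**2 - 72*x)) dx.
Step 2. Decompose ∫((-x**4 - 24*x**3 - 9*x**2 - 148*x + 72)/(x**5 + 2*x**4 + x**3 + 18*x**2 - 72*x)) dx by partial fractions, (-x**4 - 24*x**3 - 9*x**2 - 148*x + 72)/(x**5 + 2*x**4 + x**3 + 18*x**2 - 72*x) = -4/(x**2 + 9) + 3/(x + 4) - 3/(x - 2) - 1/x: now ∫(-1/x) dx + ∫((8*x - 8)/(x**2 - 2*x)) dx + ∫(-3/(x - 2)) dx + ∫(3/(x + 4)) dx + ∫(-4/(x**2 + 9)) dx.
Step 3. Evaluate the standard form [assuming x > 0]: now -log(x) + ∫((8*x - 8)/(x**2 - 2*x)) dx + ∫(-3/(x - 2)) dx + ∫(3/(x + 4)) dx + ∫(-4/(x**2 + 9)) dx.
Step 4. Evaluate the standard form [assuming x > -4]: now -log(x) + 3*log(x + 4) + ∫((8*x - 8)/(x**2 - 2*x)) dx + ∫(-3/(x - 2)) dx + ∫(-4/(x**2 + 9)) dx.
Step 5. Evaluate the standard form [assuming x > 2]: now -log(x) - 3*log(x - 2) + 3*log(x + 4) + ∫((8*x - 8)/(x**2 - 2*x)) dx + ∫(-4/(x**2 + 9)) dx.
Step 6. Evaluate the standard form: now -log(x) - 3*log(x - 2) + 3*log(x + 4) - 4*atan(x/3)/3 + ∫((8*x - 8)/(x**2 - 2*x)) dx.
Step 7. Decompose ∫((8*x - 8)/(x**2 - 2*x)) dx by partial fractions, (8*x - 8)/(x**2 - 2*x) = 4/(x - 2) + 4/x: now -log(x) - 3*log(x - 2) + 3*log(x + 4) - 4*atan(x/3)/3 + ∫(4/x) dx + ∫(4/(x - 2)) dx.
Step 8. Evaluate the standard form [assuming x > 2]: now -log(x) + log(x - 2) + 3*log(x + 4) - 4*atan(x/3)/3 + ∫(4/x) dx.
Step 9. Evaluate the standard form [assuming x > 0]: now 3*log(x) + log(x - 2) + 3*log(x + 4) - 4*atan(x/3)/3.
Answer: 3*log(x) + log(x - 2) + 3*log(x + 4) - 4*atan(x/3)/3.


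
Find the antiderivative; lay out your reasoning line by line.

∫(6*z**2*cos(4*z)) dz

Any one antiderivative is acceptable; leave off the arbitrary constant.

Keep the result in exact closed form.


Step 1. Integrate ∫(6*z**2*cos(4*z)) dz by parts with u = z**2, dv = (6*cos(4*z)) dz, so v = 3*sin(4*z)/2: now 3*z**2*sin(4*z)/2 + ∫(-3*z*sin(4*z)) dz.
Step 2. Integrate ∫(-3*z*sin(4*z)) dz by parts with u = z, dv = (-3*sin(4*z)) dz, so v = 3*cos(4*z)/4: now 3*z**2*sin(4*z)/2 + 3*z*cos(4*z)/4 + ∫(-3*cos(4*z)/4) dz.
Step 3. Evaluate the standard form: now 3*z**2*sin(4*z)/2 + 3*z*cos(4*z)/4 - 3*sin(4*z)/16.
Answer: 3*z**2*sin(4*z)/2 + 3*z*cos(4*z)/4 - 3*sin(4*z)/16.


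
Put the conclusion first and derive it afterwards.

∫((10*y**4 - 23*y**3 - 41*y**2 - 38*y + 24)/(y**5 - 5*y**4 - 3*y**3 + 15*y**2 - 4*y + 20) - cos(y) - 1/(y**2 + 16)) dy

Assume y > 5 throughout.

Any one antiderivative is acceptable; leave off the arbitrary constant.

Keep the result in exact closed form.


The answer is 4*log(y - 5) + 4*log(y - 2) + 2*log(y + 2) - sin(y) - atan(y/4)/4 + 3*atan(y).
Step 1. Rewrite: now ∫((10*y**4 - 23*y**3 - 41*y**2 - 38*y + 24)/(y**5 - 5*y**4 - 3*y**3 + 15*y**2 - 4*y + 20)) dy + ∫(-1/(y**2 + 16)) dy + ∫(-cos(y)) dy.
Step 2. Evaluate the standard form: now -sin(y) + ∫((10*y**4 - 23*y**3 - 41*y**2 - 38*y + 24)/(y**5 - 5*y**4 - 3*y**3 + 15*y**2 - 4*y + 20)) dy + ∫(-1/(y**2 + 16)) dy.
Step 3. Evaluate the standard form: now -sin(y) - atan(y/4)/4 + ∫((10*y**4 - 23*y**3 - 41*y**2 - 38*y + 24)/(y**5 - 5*y**4 - 3*y**3 + 15*y**2 - 4*y + 20)) dy.
Step 4. Decompose ∫((10*y**4 - 23*y**3 - 41*y**2 - 38*y + 24)/(y**5 - 5*y**4 - 3*y**3 + 15*y**2 - 4*y + 20)) dy by partial fractions, (10*y**4 - 23*y**3 - 41*y**2 - 38*y + 24)/(y**5 - 5*y**4 - 3*y**3 + 15*y**2 - 4*y + 20) = 3/(y**2 + 1) + 2/(y + 2) + 4/(y - 2) + 4/(y - 5): now -sin(y) - atan(y/4)/4 + ∫(4/(y - 5)) dy + ∫(4/(y - 2)) dy + ∫(2/(y + 2)) dy + ∫(3/(y**2 + 1)) dy.
Step 5. Evaluate the standard form [assuming y > -2]: now 2*log(y + 2) - sin(y) - atan(y/4)/4 + ∫(4/(y - 5)) dy + ∫(4/(y - 2)) dy + ∫(3/(y**2 + 1)) dy.
Step 6. Evaluate the standard form [assuming y > 2]: now 4*log(y - 2) + 2*log(y + 2) - sin(y) - atan(y/4)/4 + ∫(4/(y - 5)) dy + ∫(3/(y**2 + 1)) dy.
Step 7. Evaluate the standard form [assuming y > 5]: now 4*log(y - 5) + 4*log(y - 2) + 2*log(y + 2) - sin(y) - atan(y/4)/4 + ∫(3/(y**2 + 1)) dy.
Step 8. Evaluate the standard form: now 4*log(y - 5) + 4*log(y - 2) + 2*log(y + 2) - sin(y) - atan(y/4)/4 + 3*atan(y).
Answer: 4*log(y - 5) + 4*log(y - 2) + 2*log(y + 2) - sin(y) - atan(y/4)/4 + 3*atan(y).


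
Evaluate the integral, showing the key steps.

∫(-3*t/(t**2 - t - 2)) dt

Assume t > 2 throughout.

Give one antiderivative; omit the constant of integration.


Step 1. Decompose ∫(-3*t/(t**2 - t - 2)) dt by partial fractions, -3*t/(t**2 - t - 2) = -1/(t + 1) - 2/(t - 2): now ∫(-2/(t - 2)) dt + ∫(-1/(t + 1)) dt.
Step 2. Evaluate the standard form [assuming t > 2]: now -2*log(t - 2) + ∫(-1/(t + 1)) dt.
Step 3. Evaluate the standard form [assuming t > -1]: now -2*log(t - 2) - log(t + 1).
Answer: -2*log(t - 2) - log(t + 1).


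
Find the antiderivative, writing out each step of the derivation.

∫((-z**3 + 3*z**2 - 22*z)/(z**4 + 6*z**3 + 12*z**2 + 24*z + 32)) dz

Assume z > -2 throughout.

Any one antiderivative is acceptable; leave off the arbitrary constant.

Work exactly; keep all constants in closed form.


Step 1. Decompose ∫((-z**3 + 3*z**2 - 22*z)/(z**4 + 6*z**3 + 12*z**2 + 24*z + 32)) dz by partial fractions, (-z**3 + 3*z**2 - 22*z)/(z**4 + 6*z**3 + 12*z**2 + 24*z + 32) = -3/(z**2 + 4) - 5/(z + 4) + 4/(z + 2): now ∫(4/(z + 2)) dz + ∫(-5/(z + 4)) dz + ∫(-3/(z**2 + 4)) dz.
Step 2. Evaluate the standard form [assuming z > -4]: now -5*log(z + 4) + ∫(4/(z + 2)) dz + ∫(-3/(z**2 + 4)) dz.
Step 3. Evaluate the standard form [assuming z > -2]: now 4*log(z + 2) - 5*log(z + 4) + ∫(-3/(z**2 + 4)) dz.
Step 4. Evaluate the standard form: now 4*log(z + 2) - 5*log(z + 4) - 3*atan(z/2)/2.
Answer: 4*log(z + 2) - 5*log(z + 4) - 3*atan(z/2)/2.


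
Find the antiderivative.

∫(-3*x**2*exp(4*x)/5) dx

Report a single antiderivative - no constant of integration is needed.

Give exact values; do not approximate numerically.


Answer: -3*x**2*exp(4*x)/20 + 3*x*exp(4*x)/40 - 3*exp(4*x)/160.


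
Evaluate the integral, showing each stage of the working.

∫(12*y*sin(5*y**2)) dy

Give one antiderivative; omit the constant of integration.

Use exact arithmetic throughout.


Step 1. Substitute u = y**2, turning ∫(12*y*sin(5*y**2)) dy into ∫(6*sin(5*u)) du: now ∫(6*sin(5*u)) du.
Step 2. Evaluate the standard form: now -6*cos(5*u)/5.
Step 3. Substitute back u = y**2: now -6*cos(5*y**2)/5.
Answer: -6*cos(5*y**2)/5.


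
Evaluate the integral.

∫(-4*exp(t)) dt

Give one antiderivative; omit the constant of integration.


Answer: -4*exp(t).


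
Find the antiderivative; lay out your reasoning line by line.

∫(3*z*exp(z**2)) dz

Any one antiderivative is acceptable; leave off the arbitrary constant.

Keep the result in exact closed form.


Step 1. Substitute u = z**2, turning ∫(3*z*exp(z**2)) dz into ∫(3*exp(u)/2) du: now ∫(3*exp(u)/2) du.
Step 2. Evaluate the standard form: now 3*exp(u)/2.
Step 3. Substitute back u = z**2: now 3*exp(z**2)/2.
Answer: 3*exp(z**2)/2.


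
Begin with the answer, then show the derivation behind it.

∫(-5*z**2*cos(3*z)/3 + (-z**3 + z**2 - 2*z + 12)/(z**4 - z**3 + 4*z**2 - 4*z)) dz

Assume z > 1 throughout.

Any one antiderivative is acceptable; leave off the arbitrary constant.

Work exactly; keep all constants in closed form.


The answer is -5*z**2*sin(3*z)/9 - 10*z*cos(3*z)/27 - 3*log(z) + 2*log(z - 1) + 10*sin(3*z)/81 - atan(z/2).
Step 1. Rewrite: now ∫(-5*z**2*cos(3*z)/3) dz + ∫((-z**3 + z**2 - 2*z + 12)/(z**4 - z**3 + 4*z**2 - 4*z)) dz.
Step 2. Integrate ∫(-5*z**2*cos(3*z)/3) dz by parts with u = z**2, dv = (-5*cos(3*z)/3) dz, so v = -5*sin(3*z)/9: now -5*z**2*sin(3*z)/9 + ∫(10*z*sin(3*z)/9) dz + ∫((-z**3 + z**2 - 2*z + 12)/(z**4 - z**3 + 4*z**2 - 4*z)) dz.
Step 3. Integrate ∫(10*z*sin(3*z)/9) dz by parts with u = z, dv = (10*sin(3*z)/9) dz, so v = -10*cos(3*z)/27: now -5*z**2*sin(3*z)/9 - 10*z*cos(3*z)/27 + ∫((-z**3 + z**2 - 2*z + 12)/(z**4 - z**3 + 4*z**2 - 4*z)) dz + ∫(10*cos(3*z)/27) dz.
Step 4. Evaluate the standard form: now -5*z**2*sin(3*z)/9 - 10*z*cos(3*z)/27 + 10*sin(3*z)/81 + ∫((-z**3 + z**2 - 2*z + 12)/(z**4 - z**3 + 4*z**2 - 4*z)) dz.
Step 5. Decompose ∫((-z**3 + z**2 - 2*z + 12)/(z**4 - z**3 + 4*z**2 - 4*z)) dz by partial fractions, (-z**3 + z**2 - 2*z + 12)/(z**4 - z**3 + 4*z**2 - 4*z) = -2/(z**2 + 4) + 2/(z - 1) - 3/z: now -5*z**2*sin(3*z)/9 - 10*z*cos(3*z)/27 + 10*sin(3*z)/81 + ∫(-3/z) dz + ∫(2/(z - 1)) dz + ∫(-2/(z**2 + 4)) dz.
Step 6. Evaluate the standard form [assuming z > 1]: now -5*z**2*sin(3*z)/9 - 10*z*cos(3*z)/27 + 2*log(z - 1) + 10*sin(3*z)/81 + ∫(-3/z) dz + ∫(-2/(z**2 + 4)) dz.
Step 7. Evaluate the standard form [assuming z > 0]: now -5*z**2*sin(3*z)/9 - 10*z*cos(3*z)/27 - 3*log(z) + 2*log(z - 1) + 10*sin(3*z)/81 + ∫(-2/(z**2 + 4)) dz.
Step 8. Evaluate the standard form: now -5*z**2*sin(3*z)/9 - 10*z*cos(3*z)/27 - 3*log(z) + 2*log(z - 1) + 10*sin(3*z)/81 - atan(z/2).
Answer: -5*z**2*sin(3*z)/9 - 10*z*cos(3*z)/27 - 3*log(z) + 2*log(z - 1) + 10*sin(3*z)/81 - atan(z/2).


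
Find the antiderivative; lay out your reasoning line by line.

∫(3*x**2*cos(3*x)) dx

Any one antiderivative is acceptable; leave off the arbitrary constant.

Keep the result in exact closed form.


Step 1. Integrate ∫(3*x**2*cos(3*x)) dx by parts with u = x**2, dv = (3*cos(3*x)) dx, so v = sin(3*x): now x**2*sin(3*x) + ∫(-2*x*sin(3*x)) dx.
Step 2. Integrate ∫(-2*x*sin(3*x)) dx by parts with u = x, dv = (-2*sin(3*x)) dx, so v = 2*cos(3*x)/3: now x**2*sin(3*x) + 2*x*cos(3*x)/3 + ∫(-2*cos(3*x)/3) dx.
Step 3. Evaluate the standard form: now x**2*sin(3*x) + 2*x*cos(3*x)/3 - 2*sin(3*x)/9.
Answer: x**2*sin(3*x) + 2*x*cos(3*x)/3 - 2*sin(3*x)/9.


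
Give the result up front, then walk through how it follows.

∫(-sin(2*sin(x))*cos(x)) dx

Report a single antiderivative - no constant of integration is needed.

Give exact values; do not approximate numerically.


The answer is cos(2*sin(x))/2.
Step 1. Substitute u = sin(x), turning ∫(-sin(2*sin(x))*cos(x)) dx into ∫(-sin(2*u)) du: now ∫(-sin(2*u)) du.
Step 2. Evaluate the standard form: now cos(2*u)/2.
Step 3. Substitute back u = sin(x): now cos(2*sin(x))/2.
Answer: cos(2*sin(x))/2.


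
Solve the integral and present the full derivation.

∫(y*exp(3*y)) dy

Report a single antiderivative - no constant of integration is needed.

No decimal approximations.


Step 1. Integrate ∫(y*exp(3*y)) dy by parts with u = y, dv = (exp(3*y)) dy, so v = exp(3*y)/3: now y*exp(3*y)/3 + ∫(-exp(3*y)/3) dy.
Step 2. Evaluate the standard form: now y*exp(3*y)/3 - exp(3*y)/9.
Answer: y*exp(3*y)/3 - exp(3*y)/9.


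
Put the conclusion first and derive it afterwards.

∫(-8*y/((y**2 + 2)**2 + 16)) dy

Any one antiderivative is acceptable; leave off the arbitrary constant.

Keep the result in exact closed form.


The answer is -atan(y**2/4 + 1/2).
Step 1. Substitute u = y**2 + 2, turning ∫(-8*y/((y**2 + 2)**2 + 16)) dy into ∫(-4/(u**2 + 16)) du: now ∫(-4/(u**2 + 16)) du.
Step 2. Evaluate the standard form: now -atan(u/4).
Step 3. Substitute back u = y**2 + 2: now -atan(y**2/4 + 1/2).
Answer: -atan(y**2/4 + 1/2).


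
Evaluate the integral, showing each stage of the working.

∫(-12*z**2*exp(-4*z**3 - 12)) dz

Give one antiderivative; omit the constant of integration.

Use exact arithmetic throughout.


Step 1. Substitute u = z**3 + 3, turning ∫(-12*z**2*exp(-4*z**3 - 12)) dz into ∫(-4*exp(-4*u)) du: now ∫(-4*exp(-4*u)) du.
Step 2. Evaluate the standard form: now exp(-4*u).
Step 3. Substitute back u = z**3 + 3: now exp(-4*z**3 - 12).
Answer: exp(-4*z**3 - 12).


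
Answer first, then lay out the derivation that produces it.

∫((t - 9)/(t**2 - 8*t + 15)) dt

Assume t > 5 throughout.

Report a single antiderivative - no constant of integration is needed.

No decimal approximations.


The answer is -2*log(t - 5) + 3*log(t - 3).
Step 1. Decompose ∫((t - 9)/(t**2 - 8*t + 15)) dt by partial fractions, (t - 9)/(t**2 - 8*t + 15) = 3/(t - 3) - 2/(t - 5): now ∫(-2/(t - 5)) dt + ∫(3/(t - 3)) dt.
Step 2. Evaluate the standard form [assuming t > 3]: now 3*log(t - 3) + ∫(-2/(t - 5)) dt.
Step 3. Evaluate the standard form [assuming t > 5]: now -2*log(t - 5) + 3*log(t - 3).
Answer: -2*log(t - 5) + 3*log(t - 3).


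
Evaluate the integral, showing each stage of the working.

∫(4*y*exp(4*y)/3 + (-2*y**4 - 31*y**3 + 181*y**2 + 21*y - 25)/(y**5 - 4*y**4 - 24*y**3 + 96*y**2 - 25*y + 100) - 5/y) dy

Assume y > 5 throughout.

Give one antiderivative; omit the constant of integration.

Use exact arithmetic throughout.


Step 1. Rewrite: now ∫(-5/y) dy + ∫(4*y*exp(4*y)/3) dy + ∫((-2*y**4 - 31*y**3 + 181*y**2 + 21*y - 25)/(y**5 - 4*y**4 - 24*y**3 + 96*y**2 - 25*y + 100)) dy.
Step 2. Decompose ∫((-2*y**4 - 31*y**3 + 181*y**2 + 21*y - 25)/(y**5 - 4*y**4 - 24*y**3 + 96*y**2 - 25*y + 100)) dy by partial fractions, (-2*y**4 - 31*y**3 + 181*y**2 + 21*y - 25)/(y**5 - 4*y**4 - 24*y**3 + 96*y**2 - 25*y + 100) = -2/(y**2 + 1) + 3/(y + 5) - 3/(y - 4) - 2/(y - 5): now ∫(-5/y) dy + ∫(4*y*exp(4*y)/3) dy + ∫(-2/(y - 5)) dy + ∫(-3/(y - 4)) dy + ∫(3/(y + 5)) dy + ∫(-2/(y**2 + 1)) dy.
Step 3. Evaluate the standard form [assuming y > 5]: now -2*log(y - 5) + ∫(-5/y) dy + ∫(4*y*exp(4*y)/3) dy + ∫(-3/(y - 4)) dy + ∫(3/(y + 5)) dy + ∫(-2/(y**2 + 1)) dy.
Step 4. Evaluate the standard form [assuming y > -5]: now -2*log(y - 5) + 3*log(y + 5) + ∫(-5/y) dy + ∫(4*y*exp(4*y)/3) dy + ∫(-3/(y - 4)) dy + ∫(-2/(y**2 + 1)) dy.
Step 5. Evaluate the standard form [assuming y > 4]: now -2*log(y - 5) - 3*log(y - 4) + 3*log(y + 5) + ∫(-5/y) dy + ∫(4*y*exp(4*y)/3) dy + ∫(-2/(y**2 + 1)) dy.
Step 6. Evaluate the standard form: now -2*log(y - 5) - 3*log(y - 4) + 3*log(y + 5) - 2*atan(y) + ∫(-5/y) dy + ∫(4*y*exp(4*y)/3) dy.
Step 7. Integrate ∫(4*y*exp(4*y)/3) dy by parts with u = y, dv = (4*exp(4*y)/3) dy, so v = exp(4*y)/3: now y*exp(4*y)/3 - 2*log(y - 5) - 3*log(y - 4) + 3*log(y + 5) - 2*atan(y) + ∫(-5/y) dy + ∫(-exp(4*y)/3) dy.
Step 8. Evaluate the standard form: now y*exp(4*y)/3 - exp(4*y)/12 - 2*log(y - 5) - 3*log(y - 4) + 3*log(y + 5) - 2*atan(y) + ∫(-5/y) dy.
Step 9. Evaluate the standard form [assuming y > 0]: now y*exp(4*y)/3 - exp(4*y)/12 - 5*log(y) - 2*log(y - 5) - 3*log(y - 4) + 3*log(y + 5) - 2*atan(y).
Answer: y*exp(4*y)/3 - exp(4*y)/12 - 5*log(y) - 2*log(y - 5) - 3*log(y - 4) + 3*log(y + 5) - 2*atan(y).
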